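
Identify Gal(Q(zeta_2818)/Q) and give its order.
|Gal(Q(zeta_2818)/Q)| = phi(2818) = 1408; group ≅ (Z/2818Z)^* ≅ Z/1408Z

The n-th cyclotomic polynomial Φ_2818(x) is the minimal polynomial of zeta_2818 over Q and has degree phi(2818) = 1408. So Q(zeta_2818) is a degree-1408 Galois extension with Galois group (Z/2818Z)^*. By CRT, (Z/2818Z)^* ≅ (Z/2Z)^* × (Z/1409Z)^*. Each prime-power unit group is (Z/2Z)^* ≅ trivial group (order 1); (Z/1409Z)^* ≅ Z/1408Z. Hence Gal(Q(zeta_2818)/Q) ≅ Z/1408Z.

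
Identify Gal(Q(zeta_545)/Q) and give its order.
|Gal(Q(zeta_545)/Q)| = phi(545) = 432; group ≅ (Z/545Z)^* ≅ Z/4Z × Z/108Z

The n-th cyclotomic polynomial Φ_545(x) is the minimal polynomial of zeta_545 over Q and has degree phi(545) = 432. So Q(zeta_545) is a degree-432 Galois extension with Galois group (Z/545Z)^*. By CRT, (Z/545Z)^* ≅ (Z/5Z)^* × (Z/109Z)^*. Each prime-power unit group is (Z/5Z)^* ≅ Z/4Z; (Z/109Z)^* ≅ Z/108Z. Hence Gal(Q(zeta_545)/Q) ≅ Z/4Z × Z/108Z.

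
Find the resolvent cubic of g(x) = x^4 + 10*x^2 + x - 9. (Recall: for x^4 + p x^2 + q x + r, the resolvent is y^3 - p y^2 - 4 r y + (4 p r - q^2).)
h(y) = y^3 - 10*y^2 + 36*y - 361

Identify coefficients: p = 10, q = 1, r = -9.
Plug into h(y) = y^3 - p y^2 - 4 r y + (4 p r - q^2):
  h(y) = y^3 - (10) y^2 - 4*(-9) y + (4*(10)*(-9) - (1)^2)
       = y^3 + (-10) y^2 + (36) y + (-361).
Simplifying: h(y) = y^3 - 10*y^2 + 36*y - 361.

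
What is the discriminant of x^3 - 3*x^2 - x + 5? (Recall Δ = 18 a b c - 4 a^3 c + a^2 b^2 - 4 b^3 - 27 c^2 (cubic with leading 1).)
Δ = 148

For x^3 + a x^2 + b x + c the discriminant is Δ = 18 a b c - 4 a^3 c + a^2 b^2 - 4 b^3 - 27 c^2.
Plug a = -3, b = -1, c = 5:
  18*(-3)*(-1)*(5) - 4*(-3)^3*(5) + (-3)^2*(-1)^2 - 4*(-1)^3 - 27*(5)^2
  = 270 + (540) + 9 + (4) + (-675)
  = 148.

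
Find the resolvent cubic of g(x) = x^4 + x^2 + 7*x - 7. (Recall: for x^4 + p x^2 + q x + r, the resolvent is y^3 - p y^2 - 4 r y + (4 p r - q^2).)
h(y) = y^3 - y^2 + 28*y - 77

Identify coefficients: p = 1, q = 7, r = -7.
Plug into h(y) = y^3 - p y^2 - 4 r y + (4 p r - q^2):
  h(y) = y^3 - (1) y^2 - 4*(-7) y + (4*(1)*(-7) - (7)^2)
       = y^3 + (-1) y^2 + (28) y + (-77).
Simplifying: h(y) = y^3 - y^2 + 28*y - 77.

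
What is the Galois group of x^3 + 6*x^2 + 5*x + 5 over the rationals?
Gal(K/Q) = S_3 (symmetric group of order 6)

Compute the discriminant of x^3 + (6)*x^2 + (5)*x + (5): Δ = -1895. Since Δ is not a rational square, the Galois group is not contained in A_3; it must be the full S_3 (irreducibility of the cubic rules out anything smaller).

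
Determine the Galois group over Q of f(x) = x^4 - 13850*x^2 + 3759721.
Gal(K/Q) = Z/2Z (cyclic of order 2)

f factors as (x^2 - 277)(x^2 - 13573), so the splitting field is K = Q(sqrt(277), sqrt(13573)). The squarefree part of 277 is 277 and the squarefree part of 13573 is also 277, so sqrt(277) and sqrt(13573) are both rational multiples of sqrt(277). Hence Q(sqrt(277)) = Q(sqrt(13573)) = Q(sqrt(277)), and the splitting field collapses to a single degree-2 extension with Galois group Z/2Z.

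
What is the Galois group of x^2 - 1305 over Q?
Gal(K/Q) = Z/2Z (cyclic of order 2)

x^2 - 1305 is irreducible over Q since 1305 is not a rational square. The splitting field Q(sqrt(1305)) has degree 2 over Q, and its unique nontrivial automorphism is sqrt(1305) ↦ -sqrt(1305). Hence Gal(Q(sqrt(1305))/Q) = Z/2Z.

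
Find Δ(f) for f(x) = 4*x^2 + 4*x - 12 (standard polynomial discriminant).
Δ = 208

For a quadratic a x^2 + b x + c the discriminant is Δ = b^2 - 4ac = (4)^2 - 4*(4)*(-12) = 16 - (-192) = 208.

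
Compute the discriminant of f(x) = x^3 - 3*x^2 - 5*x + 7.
Δ = 2048

For x^3 + a x^2 + b x + c the discriminant is Δ = 18 a b c - 4 a^3 c + a^2 b^2 - 4 b^3 - 27 c^2.
Plug a = -3, b = -5, c = 7:
  18*(-3)*(-5)*(7) - 4*(-3)^3*(7) + (-3)^2*(-5)^2 - 4*(-5)^3 - 27*(7)^2
  = 1890 + (756) + 225 + (500) + (-1323)
  = 2048.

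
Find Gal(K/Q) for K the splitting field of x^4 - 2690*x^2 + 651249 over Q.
Gal(K/Q) = Z/2Z (cyclic of order 2)

f factors as (x^2 - 269)(x^2 - 2421), so the splitting field is K = Q(sqrt(269), sqrt(2421)). The squarefree part of 269 is 269 and the squarefree part of 2421 is also 269, so sqrt(269) and sqrt(2421) are both rational multiples of sqrt(269). Hence Q(sqrt(269)) = Q(sqrt(2421)) = Q(sqrt(269)), and the splitting field collapses to a single degree-2 extension with Galois group Z/2Z.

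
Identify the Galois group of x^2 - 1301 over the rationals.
Gal(K/Q) = Z/2Z (cyclic of order 2)

x^2 - 1301 is irreducible over Q since 1301 is not a rational square. The splitting field Q(sqrt(1301)) has degree 2 over Q, and its unique nontrivial automorphism is sqrt(1301) ↦ -sqrt(1301). Hence Gal(Q(sqrt(1301))/Q) = Z/2Z.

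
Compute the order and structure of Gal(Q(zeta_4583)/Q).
|Gal(Q(zeta_4583)/Q)| = phi(4583) = 4582; group ≅ (Z/4583Z)^* ≅ Z/4582Z

The n-th cyclotomic polynomial Φ_4583(x) is the minimal polynomial of zeta_4583 over Q and has degree phi(4583) = 4582. So Q(zeta_4583) is a degree-4582 Galois extension with Galois group (Z/4583Z)^*. (Z/4583Z)^* is cyclic since 4583 is an odd prime power (or 4). Hence Gal(Q(zeta_4583)/Q) ≅ Z/4582Z.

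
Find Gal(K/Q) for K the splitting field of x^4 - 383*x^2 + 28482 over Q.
Gal(K/Q) = V_4 (Klein four-group, Z/2Z × Z/2Z)

f factors as (x^2 - 101)(x^2 - 282), so the splitting field is K = Q(sqrt(101), sqrt(282)). The elements 101, 282, 28482 are all non-squares in Q, so sqrt(101) and sqrt(282) generate independent quadratic extensions. Thus [K:Q] = 4 and Gal(K/Q) is generated by the two order-2 automorphisms sqrt(101) ↦ -sqrt(101) and sqrt(282) ↦ -sqrt(282), giving V_4.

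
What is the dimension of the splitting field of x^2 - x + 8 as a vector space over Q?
[K:Q] = 2

The discriminant of x^2 + (-1)*x + (8) is b^2 - 4c = 1 - (32) = -31. Since -31 is not a perfect square in Q, the polynomial is irreducible over Q. Its two roots generate a degree-2 extension, so [K:Q] = 2.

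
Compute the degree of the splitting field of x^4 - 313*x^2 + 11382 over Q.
[K:Q] = 4

f factors as (x^2 - 271)(x^2 - 42); the splitting field is K = Q(sqrt(271), sqrt(42)). Since 271, 42, and 11382 are all non-squares in Q, the three subfields Q(sqrt(271)), Q(sqrt(42)), Q(sqrt(11382)) are distinct degree-2 extensions, so [K:Q] = 4 (Klein four Galois group).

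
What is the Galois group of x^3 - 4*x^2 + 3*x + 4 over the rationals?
Gal(K/Q) = S_3 (symmetric group of order 6)

Compute the discriminant of x^3 + (-4)*x^2 + (3)*x + (4): Δ = -236. Since Δ is not a rational square, the Galois group is not contained in A_3; it must be the full S_3 (irreducibility of the cubic rules out anything smaller).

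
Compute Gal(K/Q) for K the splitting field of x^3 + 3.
Gal(K/Q) = S_3 (symmetric group of order 6)

Compute the discriminant of x^3 + (0)*x^2 + (0)*x + (3): Δ = -243. Since Δ is not a rational square, the Galois group is not contained in A_3; it must be the full S_3 (irreducibility of the cubic rules out anything smaller).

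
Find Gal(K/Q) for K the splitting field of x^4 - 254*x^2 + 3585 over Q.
Gal(K/Q) = V_4 (Klein four-group, Z/2Z × Z/2Z)

f factors as (x^2 - 239)(x^2 - 15), so the splitting field is K = Q(sqrt(239), sqrt(15)). The elements 239, 15, 3585 are all non-squares in Q, so sqrt(239) and sqrt(15) generate independent quadratic extensions. Thus [K:Q] = 4 and Gal(K/Q) is generated by the two order-2 automorphisms sqrt(239) ↦ -sqrt(239) and sqrt(15) ↦ -sqrt(15), giving V_4.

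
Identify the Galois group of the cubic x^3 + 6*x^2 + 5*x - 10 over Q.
Gal(K/Q) = S_3 (symmetric group of order 6)

Compute the discriminant of x^3 + (6)*x^2 + (5)*x + (-10): Δ = 940. Since Δ is not a rational square, the Galois group is not contained in A_3; it must be the full S_3 (irreducibility of the cubic rules out anything smaller).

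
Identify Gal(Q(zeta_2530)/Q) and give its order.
|Gal(Q(zeta_2530)/Q)| = phi(2530) = 880; group ≅ (Z/2530Z)^* ≅ Z/4Z × Z/10Z × Z/22Z

The n-th cyclotomic polynomial Φ_2530(x) is the minimal polynomial of zeta_2530 over Q and has degree phi(2530) = 880. So Q(zeta_2530) is a degree-880 Galois extension with Galois group (Z/2530Z)^*. By CRT, (Z/2530Z)^* ≅ (Z/2Z)^* × (Z/5Z)^* × (Z/11Z)^* × (Z/23Z)^*. Each prime-power unit group is (Z/2Z)^* ≅ trivial group (order 1); (Z/5Z)^* ≅ Z/4Z; (Z/11Z)^* ≅ Z/10Z; (Z/23Z)^* ≅ Z/22Z. Hence Gal(Q(zeta_2530)/Q) ≅ Z/4Z × Z/10Z × Z/22Z.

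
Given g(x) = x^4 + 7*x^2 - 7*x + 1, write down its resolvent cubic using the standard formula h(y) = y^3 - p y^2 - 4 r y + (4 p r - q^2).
h(y) = y^3 - 7*y^2 - 4*y - 21

Identify coefficients: p = 7, q = -7, r = 1.
Plug into h(y) = y^3 - p y^2 - 4 r y + (4 p r - q^2):
  h(y) = y^3 - (7) y^2 - 4*(1) y + (4*(7)*(1) - (-7)^2)
       = y^3 + (-7) y^2 + (-4) y + (-21).
Simplifying: h(y) = y^3 - 7*y^2 - 4*y - 21.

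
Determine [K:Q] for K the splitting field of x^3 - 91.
[K:Q] = 6

x^3 - 91 has one real root r = 91^(1/3) and two complex roots r*zeta_3, r*zeta_3^2 where zeta_3 = e^(2*pi*i/3). The splitting field is Q(r, zeta_3). [Q(r):Q] = 3 and [Q(zeta_3):Q] = 2 with gcd = 1, so [Q(r, zeta_3):Q] = 3 * 2 = 6.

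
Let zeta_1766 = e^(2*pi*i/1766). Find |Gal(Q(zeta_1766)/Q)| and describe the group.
|Gal(Q(zeta_1766)/Q)| = phi(1766) = 882; group ≅ (Z/1766Z)^* ≅ Z/882Z

The n-th cyclotomic polynomial Φ_1766(x) is the minimal polynomial of zeta_1766 over Q and has degree phi(1766) = 882. So Q(zeta_1766) is a degree-882 Galois extension with Galois group (Z/1766Z)^*. By CRT, (Z/1766Z)^* ≅ (Z/2Z)^* × (Z/883Z)^*. Each prime-power unit group is (Z/2Z)^* ≅ trivial group (order 1); (Z/883Z)^* ≅ Z/882Z. Hence Gal(Q(zeta_1766)/Q) ≅ Z/882Z.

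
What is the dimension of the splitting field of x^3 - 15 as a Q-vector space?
[K:Q] = 6

x^3 - 15 has one real root r = 15^(1/3) and two complex roots r*zeta_3, r*zeta_3^2 where zeta_3 = e^(2*pi*i/3). The splitting field is Q(r, zeta_3). [Q(r):Q] = 3 and [Q(zeta_3):Q] = 2 with gcd = 1, so [Q(r, zeta_3):Q] = 3 * 2 = 6.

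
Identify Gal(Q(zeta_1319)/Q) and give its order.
|Gal(Q(zeta_1319)/Q)| = phi(1319) = 1318; group ≅ (Z/1319Z)^* ≅ Z/1318Z

The n-th cyclotomic polynomial Φ_1319(x) is the minimal polynomial of zeta_1319 over Q and has degree phi(1319) = 1318. So Q(zeta_1319) is a degree-1318 Galois extension with Galois group (Z/1319Z)^*. (Z/1319Z)^* is cyclic since 1319 is an odd prime power (or 4). Hence Gal(Q(zeta_1319)/Q) ≅ Z/1318Z.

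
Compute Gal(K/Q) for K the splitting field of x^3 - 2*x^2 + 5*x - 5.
Gal(K/Q) = S_3 (symmetric group of order 6)

Compute the discriminant of x^3 + (-2)*x^2 + (5)*x + (-5): Δ = -335. Since Δ is not a rational square, the Galois group is not contained in A_3; it must be the full S_3 (irreducibility of the cubic rules out anything smaller).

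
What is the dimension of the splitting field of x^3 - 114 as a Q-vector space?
[K:Q] = 6

x^3 - 114 has one real root r = 114^(1/3) and two complex roots r*zeta_3, r*zeta_3^2 where zeta_3 = e^(2*pi*i/3). The splitting field is Q(r, zeta_3). [Q(r):Q] = 3 and [Q(zeta_3):Q] = 2 with gcd = 1, so [Q(r, zeta_3):Q] = 3 * 2 = 6.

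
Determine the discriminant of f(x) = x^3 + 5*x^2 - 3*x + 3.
Δ = -2220

For x^3 + a x^2 + b x + c the discriminant is Δ = 18 a b c - 4 a^3 c + a^2 b^2 - 4 b^3 - 27 c^2.
Plug a = 5, b = -3, c = 3:
  18*(5)*(-3)*(3) - 4*(5)^3*(3) + (5)^2*(-3)^2 - 4*(-3)^3 - 27*(3)^2
  = -810 + (-1500) + 225 + (108) + (-243)
  = -2220.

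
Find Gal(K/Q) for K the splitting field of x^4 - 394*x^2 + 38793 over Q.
Gal(K/Q) = V_4 (Klein four-group, Z/2Z × Z/2Z)

f factors as (x^2 - 193)(x^2 - 201), so the splitting field is K = Q(sqrt(193), sqrt(201)). The elements 193, 201, 38793 are all non-squares in Q, so sqrt(193) and sqrt(201) generate independent quadratic extensions. Thus [K:Q] = 4 and Gal(K/Q) is generated by the two order-2 automorphisms sqrt(193) ↦ -sqrt(193) and sqrt(201) ↦ -sqrt(201), giving V_4.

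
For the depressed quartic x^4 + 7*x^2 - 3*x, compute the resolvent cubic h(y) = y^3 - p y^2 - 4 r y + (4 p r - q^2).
h(y) = y^3 - 7*y^2 - 9

Identify coefficients: p = 7, q = -3, r = 0.
Plug into h(y) = y^3 - p y^2 - 4 r y + (4 p r - q^2):
  h(y) = y^3 - (7) y^2 - 4*(0) y + (4*(7)*(0) - (-3)^2)
       = y^3 + (-7) y^2 + (0) y + (-9).
Simplifying: h(y) = y^3 - 7*y^2 - 9.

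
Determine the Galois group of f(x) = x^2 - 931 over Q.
Gal(K/Q) = Z/2Z (cyclic of order 2)

x^2 - 931 is irreducible over Q since 931 is not a rational square. The splitting field Q(sqrt(931)) has degree 2 over Q, and its unique nontrivial automorphism is sqrt(931) ↦ -sqrt(931). Hence Gal(Q(sqrt(931))/Q) = Z/2Z.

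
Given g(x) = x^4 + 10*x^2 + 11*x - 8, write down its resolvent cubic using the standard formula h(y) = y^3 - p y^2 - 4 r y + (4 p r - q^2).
h(y) = y^3 - 10*y^2 + 32*y - 441

Identify coefficients: p = 10, q = 11, r = -8.
Plug into h(y) = y^3 - p y^2 - 4 r y + (4 p r - q^2):
  h(y) = y^3 - (10) y^2 - 4*(-8) y + (4*(10)*(-8) - (11)^2)
       = y^3 + (-10) y^2 + (32) y + (-441).
Simplifying: h(y) = y^3 - 10*y^2 + 32*y - 441.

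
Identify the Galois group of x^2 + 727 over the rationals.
Gal(K/Q) = Z/2Z (cyclic of order 2)

x^2 + 727 is irreducible over Q since -727 is not a rational square. The splitting field Q(sqrt(-727)) has degree 2 over Q, and its unique nontrivial automorphism is sqrt(-727) ↦ -sqrt(-727). Hence Gal(Q(sqrt(-727))/Q) = Z/2Z.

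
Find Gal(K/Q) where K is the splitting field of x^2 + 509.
Gal(K/Q) = Z/2Z (cyclic of order 2)

x^2 + 509 is irreducible over Q since -509 is not a rational square. The splitting field Q(sqrt(-509)) has degree 2 over Q, and its unique nontrivial automorphism is sqrt(-509) ↦ -sqrt(-509). Hence Gal(Q(sqrt(-509))/Q) = Z/2Z.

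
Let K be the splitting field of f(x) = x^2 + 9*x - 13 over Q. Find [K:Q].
[K:Q] = 2

The discriminant of x^2 + (9)*x + (-13) is b^2 - 4c = 81 - (-52) = 133. Since 133 is not a perfect square in Q, the polynomial is irreducible over Q. Its two roots generate a degree-2 extension, so [K:Q] = 2.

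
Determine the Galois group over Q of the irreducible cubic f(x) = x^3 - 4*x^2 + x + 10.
Gal(K/Q) = S_3 (symmetric group of order 6)

Compute the discriminant of x^3 + (-4)*x^2 + (1)*x + (10): Δ = -848. Since Δ is not a rational square, the Galois group is not contained in A_3; it must be the full S_3 (irreducibility of the cubic rules out anything smaller).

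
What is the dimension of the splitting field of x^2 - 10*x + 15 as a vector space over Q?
[K:Q] = 2

The discriminant of x^2 + (-10)*x + (15) is b^2 - 4c = 100 - (60) = 40. Since 40 is not a perfect square in Q, the polynomial is irreducible over Q. Its two roots generate a degree-2 extension, so [K:Q] = 2.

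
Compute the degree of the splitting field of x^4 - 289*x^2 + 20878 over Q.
[K:Q] = 4

f factors as (x^2 - 143)(x^2 - 146); the splitting field is K = Q(sqrt(143), sqrt(146)). Since 143, 146, and 20878 are all non-squares in Q, the three subfields Q(sqrt(143)), Q(sqrt(146)), Q(sqrt(20878)) are distinct degree-2 extensions, so [K:Q] = 4 (Klein four Galois group).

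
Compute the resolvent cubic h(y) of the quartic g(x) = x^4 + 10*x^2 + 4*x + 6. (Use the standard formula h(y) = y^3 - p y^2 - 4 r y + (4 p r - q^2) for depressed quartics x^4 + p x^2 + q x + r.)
h(y) = y^3 - 10*y^2 - 24*y + 224

Identify coefficients: p = 10, q = 4, r = 6.
Plug into h(y) = y^3 - p y^2 - 4 r y + (4 p r - q^2):
  h(y) = y^3 - (10) y^2 - 4*(6) y + (4*(10)*(6) - (4)^2)
       = y^3 + (-10) y^2 + (-24) y + (224).
Simplifying: h(y) = y^3 - 10*y^2 - 24*y + 224.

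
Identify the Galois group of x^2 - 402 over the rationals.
Gal(K/Q) = Z/2Z (cyclic of order 2)

x^2 - 402 is irreducible over Q since 402 is not a rational square. The splitting field Q(sqrt(402)) has degree 2 over Q, and its unique nontrivial automorphism is sqrt(402) ↦ -sqrt(402). Hence Gal(Q(sqrt(402))/Q) = Z/2Z.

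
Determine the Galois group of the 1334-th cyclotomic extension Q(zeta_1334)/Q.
|Gal(Q(zeta_1334)/Q)| = phi(1334) = 616; group ≅ (Z/1334Z)^* ≅ Z/22Z × Z/28Z

The n-th cyclotomic polynomial Φ_1334(x) is the minimal polynomial of zeta_1334 over Q and has degree phi(1334) = 616. So Q(zeta_1334) is a degree-616 Galois extension with Galois group (Z/1334Z)^*. By CRT, (Z/1334Z)^* ≅ (Z/2Z)^* × (Z/23Z)^* × (Z/29Z)^*. Each prime-power unit group is (Z/2Z)^* ≅ trivial group (order 1); (Z/23Z)^* ≅ Z/22Z; (Z/29Z)^* ≅ Z/28Z. Hence Gal(Q(zeta_1334)/Q) ≅ Z/22Z × Z/28Z.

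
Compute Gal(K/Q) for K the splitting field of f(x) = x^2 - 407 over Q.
Gal(K/Q) = Z/2Z (cyclic of order 2)

x^2 - 407 is irreducible over Q since 407 is not a rational square. The splitting field Q(sqrt(407)) has degree 2 over Q, and its unique nontrivial automorphism is sqrt(407) ↦ -sqrt(407). Hence Gal(Q(sqrt(407))/Q) = Z/2Z.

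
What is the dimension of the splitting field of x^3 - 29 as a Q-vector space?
[K:Q] = 6

x^3 - 29 has one real root r = 29^(1/3) and two complex roots r*zeta_3, r*zeta_3^2 where zeta_3 = e^(2*pi*i/3). The splitting field is Q(r, zeta_3). [Q(r):Q] = 3 and [Q(zeta_3):Q] = 2 with gcd = 1, so [Q(r, zeta_3):Q] = 3 * 2 = 6.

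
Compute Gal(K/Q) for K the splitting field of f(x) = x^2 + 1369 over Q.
Gal(K/Q) = Z/2Z (cyclic of order 2)

x^2 + 1369 is irreducible over Q since -1369 is not a rational square. The splitting field Q(sqrt(-1369)) has degree 2 over Q, and its unique nontrivial automorphism is sqrt(-1369) ↦ -sqrt(-1369). Hence Gal(Q(sqrt(-1369))/Q) = Z/2Z.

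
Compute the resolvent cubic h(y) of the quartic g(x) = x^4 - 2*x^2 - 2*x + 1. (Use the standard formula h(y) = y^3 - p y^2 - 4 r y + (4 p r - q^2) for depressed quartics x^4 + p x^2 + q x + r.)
h(y) = y^3 + 2*y^2 - 4*y - 12

Identify coefficients: p = -2, q = -2, r = 1.
Plug into h(y) = y^3 - p y^2 - 4 r y + (4 p r - q^2):
  h(y) = y^3 - (-2) y^2 - 4*(1) y + (4*(-2)*(1) - (-2)^2)
       = y^3 + (2) y^2 + (-4) y + (-12).
Simplifying: h(y) = y^3 + 2*y^2 - 4*y - 12.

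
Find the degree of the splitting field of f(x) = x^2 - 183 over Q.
[K:Q] = 2

The polynomial x^2 - 183 is irreducible over Q since 183 is not a perfect square. Its splitting field is Q(sqrt(183)), which has degree 2 over Q.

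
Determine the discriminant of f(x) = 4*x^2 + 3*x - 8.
Δ = 137

For a quadratic a x^2 + b x + c the discriminant is Δ = b^2 - 4ac = (3)^2 - 4*(4)*(-8) = 9 - (-128) = 137.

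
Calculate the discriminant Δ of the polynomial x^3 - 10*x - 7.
Δ = 2677

For a depressed cubic x^3 + p x + q the discriminant is Δ = -4 p^3 - 27 q^2 = -4*(-10)^3 - 27*(-7)^2 = 4000 - 1323 = 2677.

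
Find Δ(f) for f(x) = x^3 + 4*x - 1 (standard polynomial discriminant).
Δ = -283

For x^3 + a x^2 + b x + c the discriminant is Δ = 18 a b c - 4 a^3 c + a^2 b^2 - 4 b^3 - 27 c^2.
Plug a = 0, b = 4, c = -1:
  18*(0)*(4)*(-1) - 4*(0)^3*(-1) + (0)^2*(4)^2 - 4*(4)^3 - 27*(-1)^2
  = 0 + (0) + 0 + (-256) + (-27)
  = -283.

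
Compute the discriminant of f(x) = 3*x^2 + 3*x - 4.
Δ = 57

For a quadratic a x^2 + b x + c the discriminant is Δ = b^2 - 4ac = (3)^2 - 4*(3)*(-4) = 9 - (-48) = 57.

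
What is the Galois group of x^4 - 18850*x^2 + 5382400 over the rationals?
Gal(K/Q) = Z/2Z (cyclic of order 2)

f factors as (x^2 - 290)(x^2 - 18560), so the splitting field is K = Q(sqrt(290), sqrt(18560)). The squarefree part of 290 is 290 and the squarefree part of 18560 is also 290, so sqrt(290) and sqrt(18560) are both rational multiples of sqrt(290). Hence Q(sqrt(290)) = Q(sqrt(18560)) = Q(sqrt(290)), and the splitting field collapses to a single degree-2 extension with Galois group Z/2Z.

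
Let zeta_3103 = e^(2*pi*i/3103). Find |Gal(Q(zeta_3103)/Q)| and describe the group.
|Gal(Q(zeta_3103)/Q)| = phi(3103) = 2968; group ≅ (Z/3103Z)^* ≅ Z/28Z × Z/106Z

The n-th cyclotomic polynomial Φ_3103(x) is the minimal polynomial of zeta_3103 over Q and has degree phi(3103) = 2968. So Q(zeta_3103) is a degree-2968 Galois extension with Galois group (Z/3103Z)^*. By CRT, (Z/3103Z)^* ≅ (Z/29Z)^* × (Z/107Z)^*. Each prime-power unit group is (Z/29Z)^* ≅ Z/28Z; (Z/107Z)^* ≅ Z/106Z. Hence Gal(Q(zeta_3103)/Q) ≅ Z/28Z × Z/106Z.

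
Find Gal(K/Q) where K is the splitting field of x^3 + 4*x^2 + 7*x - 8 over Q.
Gal(K/Q) = S_3 (symmetric group of order 6)

Compute the discriminant of x^3 + (4)*x^2 + (7)*x + (-8): Δ = -4300. Since Δ is not a rational square, the Galois group is not contained in A_3; it must be the full S_3 (irreducibility of the cubic rules out anything smaller).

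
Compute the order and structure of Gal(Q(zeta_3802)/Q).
|Gal(Q(zeta_3802)/Q)| = phi(3802) = 1900; group ≅ (Z/3802Z)^* ≅ Z/1900Z

The n-th cyclotomic polynomial Φ_3802(x) is the minimal polynomial of zeta_3802 over Q and has degree phi(3802) = 1900. So Q(zeta_3802) is a degree-1900 Galois extension with Galois group (Z/3802Z)^*. By CRT, (Z/3802Z)^* ≅ (Z/2Z)^* × (Z/1901Z)^*. Each prime-power unit group is (Z/2Z)^* ≅ trivial group (order 1); (Z/1901Z)^* ≅ Z/1900Z. Hence Gal(Q(zeta_3802)/Q) ≅ Z/1900Z.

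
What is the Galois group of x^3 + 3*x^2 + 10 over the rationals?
Gal(K/Q) = S_3 (symmetric group of order 6)

Compute the discriminant of x^3 + (3)*x^2 + (0)*x + (10): Δ = -3780. Since Δ is not a rational square, the Galois group is not contained in A_3; it must be the full S_3 (irreducibility of the cubic rules out anything smaller).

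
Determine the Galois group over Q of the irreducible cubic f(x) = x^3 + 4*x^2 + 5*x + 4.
Gal(K/Q) = S_3 (symmetric group of order 6)

Compute the discriminant of x^3 + (4)*x^2 + (5)*x + (4): Δ = -116. Since Δ is not a rational square, the Galois group is not contained in A_3; it must be the full S_3 (irreducibility of the cubic rules out anything smaller).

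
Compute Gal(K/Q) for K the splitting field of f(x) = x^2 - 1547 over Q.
Gal(K/Q) = Z/2Z (cyclic of order 2)

x^2 - 1547 is irreducible over Q since 1547 is not a rational square. The splitting field Q(sqrt(1547)) has degree 2 over Q, and its unique nontrivial automorphism is sqrt(1547) ↦ -sqrt(1547). Hence Gal(Q(sqrt(1547))/Q) = Z/2Z.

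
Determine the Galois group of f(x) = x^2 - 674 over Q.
Gal(K/Q) = Z/2Z (cyclic of order 2)

x^2 - 674 is irreducible over Q since 674 is not a rational square. The splitting field Q(sqrt(674)) has degree 2 over Q, and its unique nontrivial automorphism is sqrt(674) ↦ -sqrt(674). Hence Gal(Q(sqrt(674))/Q) = Z/2Z.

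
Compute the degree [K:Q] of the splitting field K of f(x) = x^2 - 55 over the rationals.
[K:Q] = 2

The polynomial x^2 - 55 is irreducible over Q since 55 is not a perfect square. Its splitting field is Q(sqrt(55)), which has degree 2 over Q.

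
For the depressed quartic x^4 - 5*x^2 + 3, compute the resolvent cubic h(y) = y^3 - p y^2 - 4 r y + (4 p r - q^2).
h(y) = y^3 + 5*y^2 - 12*y - 60

Identify coefficients: p = -5, q = 0, r = 3.
Plug into h(y) = y^3 - p y^2 - 4 r y + (4 p r - q^2):
  h(y) = y^3 - (-5) y^2 - 4*(3) y + (4*(-5)*(3) - (0)^2)
       = y^3 + (5) y^2 + (-12) y + (-60).
Simplifying: h(y) = y^3 + 5*y^2 - 12*y - 60.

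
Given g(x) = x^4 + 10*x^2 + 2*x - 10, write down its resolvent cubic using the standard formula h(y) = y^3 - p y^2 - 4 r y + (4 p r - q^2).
h(y) = y^3 - 10*y^2 + 40*y - 404

Identify coefficients: p = 10, q = 2, r = -10.
Plug into h(y) = y^3 - p y^2 - 4 r y + (4 p r - q^2):
  h(y) = y^3 - (10) y^2 - 4*(-10) y + (4*(10)*(-10) - (2)^2)
       = y^3 + (-10) y^2 + (40) y + (-404).
Simplifying: h(y) = y^3 - 10*y^2 + 40*y - 404.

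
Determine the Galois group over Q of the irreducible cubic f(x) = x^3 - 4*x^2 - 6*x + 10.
Gal(K/Q) = S_3 (symmetric group of order 6)

Compute the discriminant of x^3 + (-4)*x^2 + (-6)*x + (10): Δ = 5620. Since Δ is not a rational square, the Galois group is not contained in A_3; it must be the full S_3 (irreducibility of the cubic rules out anything smaller).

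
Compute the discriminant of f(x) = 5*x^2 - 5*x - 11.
Δ = 245

For a quadratic a x^2 + b x + c the discriminant is Δ = b^2 - 4ac = (-5)^2 - 4*(5)*(-11) = 25 - (-220) = 245.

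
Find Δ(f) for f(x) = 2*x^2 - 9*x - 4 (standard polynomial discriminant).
Δ = 113

For a quadratic a x^2 + b x + c the discriminant is Δ = b^2 - 4ac = (-9)^2 - 4*(2)*(-4) = 81 - (-32) = 113.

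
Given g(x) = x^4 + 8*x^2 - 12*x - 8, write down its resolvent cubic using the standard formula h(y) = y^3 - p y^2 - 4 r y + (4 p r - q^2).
h(y) = y^3 - 8*y^2 + 32*y - 400

Identify coefficients: p = 8, q = -12, r = -8.
Plug into h(y) = y^3 - p y^2 - 4 r y + (4 p r - q^2):
  h(y) = y^3 - (8) y^2 - 4*(-8) y + (4*(8)*(-8) - (-12)^2)
       = y^3 + (-8) y^2 + (32) y + (-400).
Simplifying: h(y) = y^3 - 8*y^2 + 32*y - 400.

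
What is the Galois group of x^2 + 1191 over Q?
Gal(K/Q) = Z/2Z (cyclic of order 2)

x^2 + 1191 is irreducible over Q since -1191 is not a rational square. The splitting field Q(sqrt(-1191)) has degree 2 over Q, and its unique nontrivial automorphism is sqrt(-1191) ↦ -sqrt(-1191). Hence Gal(Q(sqrt(-1191))/Q) = Z/2Z.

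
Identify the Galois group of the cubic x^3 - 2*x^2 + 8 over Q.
Gal(K/Q) = S_3 (symmetric group of order 6)

Compute the discriminant of x^3 + (-2)*x^2 + (0)*x + (8): Δ = -1472. Since Δ is not a rational square, the Galois group is not contained in A_3; it must be the full S_3 (irreducibility of the cubic rules out anything smaller).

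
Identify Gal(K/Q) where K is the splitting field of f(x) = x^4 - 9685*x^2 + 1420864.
Gal(K/Q) = Z/2Z (cyclic of order 2)

f factors as (x^2 - 149)(x^2 - 9536), so the splitting field is K = Q(sqrt(149), sqrt(9536)). The squarefree part of 149 is 149 and the squarefree part of 9536 is also 149, so sqrt(149) and sqrt(9536) are both rational multiples of sqrt(149). Hence Q(sqrt(149)) = Q(sqrt(9536)) = Q(sqrt(149)), and the splitting field collapses to a single degree-2 extension with Galois group Z/2Z.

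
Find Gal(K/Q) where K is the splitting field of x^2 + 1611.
Gal(K/Q) = Z/2Z (cyclic of order 2)

x^2 + 1611 is irreducible over Q since -1611 is not a rational square. The splitting field Q(sqrt(-1611)) has degree 2 over Q, and its unique nontrivial automorphism is sqrt(-1611) ↦ -sqrt(-1611). Hence Gal(Q(sqrt(-1611))/Q) = Z/2Z.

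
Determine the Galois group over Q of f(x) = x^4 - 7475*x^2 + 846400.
Gal(K/Q) = Z/2Z (cyclic of order 2)

f factors as (x^2 - 7360)(x^2 - 115), so the splitting field is K = Q(sqrt(7360), sqrt(115)). The squarefree part of 7360 is 115 and the squarefree part of 115 is also 115, so sqrt(7360) and sqrt(115) are both rational multiples of sqrt(115). Hence Q(sqrt(7360)) = Q(sqrt(115)) = Q(sqrt(115)), and the splitting field collapses to a single degree-2 extension with Galois group Z/2Z.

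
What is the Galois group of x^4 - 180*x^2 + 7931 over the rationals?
Gal(K/Q) = V_4 (Klein four-group, Z/2Z × Z/2Z)

f factors as (x^2 - 103)(x^2 - 77), so the splitting field is K = Q(sqrt(103), sqrt(77)). The elements 103, 77, 7931 are all non-squares in Q, so sqrt(103) and sqrt(77) generate independent quadratic extensions. Thus [K:Q] = 4 and Gal(K/Q) is generated by the two order-2 automorphisms sqrt(103) ↦ -sqrt(103) and sqrt(77) ↦ -sqrt(77), giving V_4.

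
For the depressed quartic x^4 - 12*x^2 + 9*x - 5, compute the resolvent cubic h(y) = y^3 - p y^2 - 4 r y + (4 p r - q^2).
h(y) = y^3 + 12*y^2 + 20*y + 159

Identify coefficients: p = -12, q = 9, r = -5.
Plug into h(y) = y^3 - p y^2 - 4 r y + (4 p r - q^2):
  h(y) = y^3 - (-12) y^2 - 4*(-5) y + (4*(-12)*(-5) - (9)^2)
       = y^3 + (12) y^2 + (20) y + (159).
Simplifying: h(y) = y^3 + 12*y^2 + 20*y + 159.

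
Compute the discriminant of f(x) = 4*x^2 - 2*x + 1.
Δ = -12

For a quadratic a x^2 + b x + c the discriminant is Δ = b^2 - 4ac = (-2)^2 - 4*(4)*(1) = 4 - (16) = -12.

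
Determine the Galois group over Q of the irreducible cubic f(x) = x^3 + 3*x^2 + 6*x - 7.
Gal(K/Q) = S_3 (symmetric group of order 6)

Compute the discriminant of x^3 + (3)*x^2 + (6)*x + (-7): Δ = -3375. Since Δ is not a rational square, the Galois group is not contained in A_3; it must be the full S_3 (irreducibility of the cubic rules out anything smaller).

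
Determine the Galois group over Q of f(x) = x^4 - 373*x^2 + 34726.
Gal(K/Q) = V_4 (Klein four-group, Z/2Z × Z/2Z)

f factors as (x^2 - 179)(x^2 - 194), so the splitting field is K = Q(sqrt(179), sqrt(194)). The elements 179, 194, 34726 are all non-squares in Q, so sqrt(179) and sqrt(194) generate independent quadratic extensions. Thus [K:Q] = 4 and Gal(K/Q) is generated by the two order-2 automorphisms sqrt(179) ↦ -sqrt(179) and sqrt(194) ↦ -sqrt(194), giving V_4.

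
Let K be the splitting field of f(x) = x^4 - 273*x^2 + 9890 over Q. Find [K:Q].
[K:Q] = 4

f factors as (x^2 - 230)(x^2 - 43); the splitting field is K = Q(sqrt(230), sqrt(43)). Since 230, 43, and 9890 are all non-squares in Q, the three subfields Q(sqrt(230)), Q(sqrt(43)), Q(sqrt(9890)) are distinct degree-2 extensions, so [K:Q] = 4 (Klein four Galois group).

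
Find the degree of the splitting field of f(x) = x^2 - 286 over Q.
[K:Q] = 2

The polynomial x^2 - 286 is irreducible over Q since 286 is not a perfect square. Its splitting field is Q(sqrt(286)), which has degree 2 over Q.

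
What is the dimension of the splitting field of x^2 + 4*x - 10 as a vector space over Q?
[K:Q] = 2

The discriminant of x^2 + (4)*x + (-10) is b^2 - 4c = 16 - (-40) = 56. Since 56 is not a perfect square in Q, the polynomial is irreducible over Q. Its two roots generate a degree-2 extension, so [K:Q] = 2.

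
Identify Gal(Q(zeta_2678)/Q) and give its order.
|Gal(Q(zeta_2678)/Q)| = phi(2678) = 1224; group ≅ (Z/2678Z)^* ≅ Z/12Z × Z/102Z

The n-th cyclotomic polynomial Φ_2678(x) is the minimal polynomial of zeta_2678 over Q and has degree phi(2678) = 1224. So Q(zeta_2678) is a degree-1224 Galois extension with Galois group (Z/2678Z)^*. By CRT, (Z/2678Z)^* ≅ (Z/2Z)^* × (Z/13Z)^* × (Z/103Z)^*. Each prime-power unit group is (Z/2Z)^* ≅ trivial group (order 1); (Z/13Z)^* ≅ Z/12Z; (Z/103Z)^* ≅ Z/102Z. Hence Gal(Q(zeta_2678)/Q) ≅ Z/12Z × Z/102Z.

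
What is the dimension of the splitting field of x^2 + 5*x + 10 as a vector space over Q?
[K:Q] = 2

The discriminant of x^2 + (5)*x + (10) is b^2 - 4c = 25 - (40) = -15. Since -15 is not a perfect square in Q, the polynomial is irreducible over Q. Its two roots generate a degree-2 extension, so [K:Q] = 2.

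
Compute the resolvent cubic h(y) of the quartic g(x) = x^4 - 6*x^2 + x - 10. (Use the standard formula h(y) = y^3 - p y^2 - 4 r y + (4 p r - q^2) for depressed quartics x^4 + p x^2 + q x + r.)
h(y) = y^3 + 6*y^2 + 40*y + 239

Identify coefficients: p = -6, q = 1, r = -10.
Plug into h(y) = y^3 - p y^2 - 4 r y + (4 p r - q^2):
  h(y) = y^3 - (-6) y^2 - 4*(-10) y + (4*(-6)*(-10) - (1)^2)
       = y^3 + (6) y^2 + (40) y + (239).
Simplifying: h(y) = y^3 + 6*y^2 + 40*y + 239.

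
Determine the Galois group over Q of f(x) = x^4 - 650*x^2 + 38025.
Gal(K/Q) = Z/2Z (cyclic of order 2)

f factors as (x^2 - 585)(x^2 - 65), so the splitting field is K = Q(sqrt(585), sqrt(65)). The squarefree part of 585 is 65 and the squarefree part of 65 is also 65, so sqrt(585) and sqrt(65) are both rational multiples of sqrt(65). Hence Q(sqrt(585)) = Q(sqrt(65)) = Q(sqrt(65)), and the splitting field collapses to a single degree-2 extension with Galois group Z/2Z.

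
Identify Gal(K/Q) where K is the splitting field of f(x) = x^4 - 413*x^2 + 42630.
Gal(K/Q) = V_4 (Klein four-group, Z/2Z × Z/2Z)

f factors as (x^2 - 203)(x^2 - 210), so the splitting field is K = Q(sqrt(203), sqrt(210)). The elements 203, 210, 42630 are all non-squares in Q, so sqrt(203) and sqrt(210) generate independent quadratic extensions. Thus [K:Q] = 4 and Gal(K/Q) is generated by the two order-2 automorphisms sqrt(203) ↦ -sqrt(203) and sqrt(210) ↦ -sqrt(210), giving V_4.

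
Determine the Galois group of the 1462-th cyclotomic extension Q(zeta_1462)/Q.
|Gal(Q(zeta_1462)/Q)| = phi(1462) = 672; group ≅ (Z/1462Z)^* ≅ Z/16Z × Z/42Z

The n-th cyclotomic polynomial Φ_1462(x) is the minimal polynomial of zeta_1462 over Q and has degree phi(1462) = 672. So Q(zeta_1462) is a degree-672 Galois extension with Galois group (Z/1462Z)^*. By CRT, (Z/1462Z)^* ≅ (Z/2Z)^* × (Z/17Z)^* × (Z/43Z)^*. Each prime-power unit group is (Z/2Z)^* ≅ trivial group (order 1); (Z/17Z)^* ≅ Z/16Z; (Z/43Z)^* ≅ Z/42Z. Hence Gal(Q(zeta_1462)/Q) ≅ Z/16Z × Z/42Z.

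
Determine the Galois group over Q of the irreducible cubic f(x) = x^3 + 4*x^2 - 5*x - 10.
Gal(K/Q) = S_3 (symmetric group of order 6)

Compute the discriminant of x^3 + (4)*x^2 + (-5)*x + (-10): Δ = 4360. Since Δ is not a rational square, the Galois group is not contained in A_3; it must be the full S_3 (irreducibility of the cubic rules out anything smaller).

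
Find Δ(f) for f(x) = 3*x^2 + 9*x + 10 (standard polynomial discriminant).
Δ = -39

For a quadratic a x^2 + b x + c the discriminant is Δ = b^2 - 4ac = (9)^2 - 4*(3)*(10) = 81 - (120) = -39.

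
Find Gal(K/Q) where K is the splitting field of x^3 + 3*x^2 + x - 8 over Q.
Gal(K/Q) = S_3 (symmetric group of order 6)

Compute the discriminant of x^3 + (3)*x^2 + (1)*x + (-8): Δ = -1291. Since Δ is not a rational square, the Galois group is not contained in A_3; it must be the full S_3 (irreducibility of the cubic rules out anything smaller).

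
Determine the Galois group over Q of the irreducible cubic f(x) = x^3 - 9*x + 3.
Gal(K/Q) = S_3 (symmetric group of order 6)

Compute the discriminant of x^3 + (0)*x^2 + (-9)*x + (3): Δ = 2673. Since Δ is not a rational square, the Galois group is not contained in A_3; it must be the full S_3 (irreducibility of the cubic rules out anything smaller).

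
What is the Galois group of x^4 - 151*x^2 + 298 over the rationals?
Gal(K/Q) = V_4 (Klein four-group, Z/2Z × Z/2Z)

f factors as (x^2 - 149)(x^2 - 2), so the splitting field is K = Q(sqrt(149), sqrt(2)). The elements 149, 2, 298 are all non-squares in Q, so sqrt(149) and sqrt(2) generate independent quadratic extensions. Thus [K:Q] = 4 and Gal(K/Q) is generated by the two order-2 automorphisms sqrt(149) ↦ -sqrt(149) and sqrt(2) ↦ -sqrt(2), giving V_4.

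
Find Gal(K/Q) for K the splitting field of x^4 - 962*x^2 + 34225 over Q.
Gal(K/Q) = Z/2Z (cyclic of order 2)

f factors as (x^2 - 37)(x^2 - 925), so the splitting field is K = Q(sqrt(37), sqrt(925)). The squarefree part of 37 is 37 and the squarefree part of 925 is also 37, so sqrt(37) and sqrt(925) are both rational multiples of sqrt(37). Hence Q(sqrt(37)) = Q(sqrt(925)) = Q(sqrt(37)), and the splitting field collapses to a single degree-2 extension with Galois group Z/2Z.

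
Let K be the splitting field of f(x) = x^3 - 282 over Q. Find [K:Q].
[K:Q] = 6

x^3 - 282 has one real root r = 282^(1/3) and two complex roots r*zeta_3, r*zeta_3^2 where zeta_3 = e^(2*pi*i/3). The splitting field is Q(r, zeta_3). [Q(r):Q] = 3 and [Q(zeta_3):Q] = 2 with gcd = 1, so [Q(r, zeta_3):Q] = 3 * 2 = 6.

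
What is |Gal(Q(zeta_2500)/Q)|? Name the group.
|Gal(Q(zeta_2500)/Q)| = phi(2500) = 1000; group ≅ (Z/2500Z)^* ≅ Z/2Z × Z/500Z

The n-th cyclotomic polynomial Φ_2500(x) is the minimal polynomial of zeta_2500 over Q and has degree phi(2500) = 1000. So Q(zeta_2500) is a degree-1000 Galois extension with Galois group (Z/2500Z)^*. By CRT, (Z/2500Z)^* ≅ (Z/4Z)^* × (Z/625Z)^*. Each prime-power unit group is (Z/4Z)^* ≅ Z/2Z; (Z/625Z)^* ≅ Z/500Z. Hence Gal(Q(zeta_2500)/Q) ≅ Z/2Z × Z/500Z.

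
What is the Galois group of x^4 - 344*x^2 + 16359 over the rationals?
Gal(K/Q) = V_4 (Klein four-group, Z/2Z × Z/2Z)

f factors as (x^2 - 57)(x^2 - 287), so the splitting field is K = Q(sqrt(57), sqrt(287)). The elements 57, 287, 16359 are all non-squares in Q, so sqrt(57) and sqrt(287) generate independent quadratic extensions. Thus [K:Q] = 4 and Gal(K/Q) is generated by the two order-2 automorphisms sqrt(57) ↦ -sqrt(57) and sqrt(287) ↦ -sqrt(287), giving V_4.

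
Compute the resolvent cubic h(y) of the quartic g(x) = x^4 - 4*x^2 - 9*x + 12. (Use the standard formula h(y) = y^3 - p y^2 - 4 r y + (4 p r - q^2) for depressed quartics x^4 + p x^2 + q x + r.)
h(y) = y^3 + 4*y^2 - 48*y - 273

Identify coefficients: p = -4, q = -9, r = 12.
Plug into h(y) = y^3 - p y^2 - 4 r y + (4 p r - q^2):
  h(y) = y^3 - (-4) y^2 - 4*(12) y + (4*(-4)*(12) - (-9)^2)
       = y^3 + (4) y^2 + (-48) y + (-273).
Simplifying: h(y) = y^3 + 4*y^2 - 48*y - 273.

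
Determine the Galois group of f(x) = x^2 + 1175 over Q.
Gal(K/Q) = Z/2Z (cyclic of order 2)

x^2 + 1175 is irreducible over Q since -1175 is not a rational square. The splitting field Q(sqrt(-1175)) has degree 2 over Q, and its unique nontrivial automorphism is sqrt(-1175) ↦ -sqrt(-1175). Hence Gal(Q(sqrt(-1175))/Q) = Z/2Z.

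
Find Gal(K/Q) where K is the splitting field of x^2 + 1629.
Gal(K/Q) = Z/2Z (cyclic of order 2)

x^2 + 1629 is irreducible over Q since -1629 is not a rational square. The splitting field Q(sqrt(-1629)) has degree 2 over Q, and its unique nontrivial automorphism is sqrt(-1629) ↦ -sqrt(-1629). Hence Gal(Q(sqrt(-1629))/Q) = Z/2Z.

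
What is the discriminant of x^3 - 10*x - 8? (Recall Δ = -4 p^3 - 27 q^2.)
Δ = 2272

For a depressed cubic x^3 + p x + q the discriminant is Δ = -4 p^3 - 27 q^2 = -4*(-10)^3 - 27*(-8)^2 = 4000 - 1728 = 2272.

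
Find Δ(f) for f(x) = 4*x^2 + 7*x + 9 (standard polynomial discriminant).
Δ = -95

For a quadratic a x^2 + b x + c the discriminant is Δ = b^2 - 4ac = (7)^2 - 4*(4)*(9) = 49 - (144) = -95.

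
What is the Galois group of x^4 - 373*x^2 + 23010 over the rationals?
Gal(K/Q) = V_4 (Klein four-group, Z/2Z × Z/2Z)

f factors as (x^2 - 78)(x^2 - 295), so the splitting field is K = Q(sqrt(78), sqrt(295)). The elements 78, 295, 23010 are all non-squares in Q, so sqrt(78) and sqrt(295) generate independent quadratic extensions. Thus [K:Q] = 4 and Gal(K/Q) is generated by the two order-2 automorphisms sqrt(78) ↦ -sqrt(78) and sqrt(295) ↦ -sqrt(295), giving V_4.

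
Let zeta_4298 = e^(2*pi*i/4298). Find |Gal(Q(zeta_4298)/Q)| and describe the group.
|Gal(Q(zeta_4298)/Q)| = phi(4298) = 1836; group ≅ (Z/4298Z)^* ≅ Z/6Z × Z/306Z

The n-th cyclotomic polynomial Φ_4298(x) is the minimal polynomial of zeta_4298 over Q and has degree phi(4298) = 1836. So Q(zeta_4298) is a degree-1836 Galois extension with Galois group (Z/4298Z)^*. By CRT, (Z/4298Z)^* ≅ (Z/2Z)^* × (Z/7Z)^* × (Z/307Z)^*. Each prime-power unit group is (Z/2Z)^* ≅ trivial group (order 1); (Z/7Z)^* ≅ Z/6Z; (Z/307Z)^* ≅ Z/306Z. Hence Gal(Q(zeta_4298)/Q) ≅ Z/6Z × Z/306Z.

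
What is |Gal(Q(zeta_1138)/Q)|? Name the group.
|Gal(Q(zeta_1138)/Q)| = phi(1138) = 568; group ≅ (Z/1138Z)^* ≅ Z/568Z

The n-th cyclotomic polynomial Φ_1138(x) is the minimal polynomial of zeta_1138 over Q and has degree phi(1138) = 568. So Q(zeta_1138) is a degree-568 Galois extension with Galois group (Z/1138Z)^*. By CRT, (Z/1138Z)^* ≅ (Z/2Z)^* × (Z/569Z)^*. Each prime-power unit group is (Z/2Z)^* ≅ trivial group (order 1); (Z/569Z)^* ≅ Z/568Z. Hence Gal(Q(zeta_1138)/Q) ≅ Z/568Z.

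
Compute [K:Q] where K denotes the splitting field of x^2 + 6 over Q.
[K:Q] = 2

The discriminant of x^2 + (0)*x + (6) is b^2 - 4c = 0 - (24) = -24. Since -24 is not a perfect square in Q, the polynomial is irreducible over Q. Its two roots generate a degree-2 extension, so [K:Q] = 2.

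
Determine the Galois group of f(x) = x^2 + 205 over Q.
Gal(K/Q) = Z/2Z (cyclic of order 2)

x^2 + 205 is irreducible over Q since -205 is not a rational square. The splitting field Q(sqrt(-205)) has degree 2 over Q, and its unique nontrivial automorphism is sqrt(-205) ↦ -sqrt(-205). Hence Gal(Q(sqrt(-205))/Q) = Z/2Z.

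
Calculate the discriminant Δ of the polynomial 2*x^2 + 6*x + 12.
Δ = -60

For a quadratic a x^2 + b x + c the discriminant is Δ = b^2 - 4ac = (6)^2 - 4*(2)*(12) = 36 - (96) = -60.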